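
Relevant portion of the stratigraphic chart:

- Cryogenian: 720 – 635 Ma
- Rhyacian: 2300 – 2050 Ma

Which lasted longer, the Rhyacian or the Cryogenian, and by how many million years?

Rhyacian: 2300 − 2050 = 250 Myr.
Cryogenian: 720 − 635 = 85 Myr.
Difference: 250 − 85 = 165 Myr, so the Rhyacian was longer.

Rhyacian, by 165 million years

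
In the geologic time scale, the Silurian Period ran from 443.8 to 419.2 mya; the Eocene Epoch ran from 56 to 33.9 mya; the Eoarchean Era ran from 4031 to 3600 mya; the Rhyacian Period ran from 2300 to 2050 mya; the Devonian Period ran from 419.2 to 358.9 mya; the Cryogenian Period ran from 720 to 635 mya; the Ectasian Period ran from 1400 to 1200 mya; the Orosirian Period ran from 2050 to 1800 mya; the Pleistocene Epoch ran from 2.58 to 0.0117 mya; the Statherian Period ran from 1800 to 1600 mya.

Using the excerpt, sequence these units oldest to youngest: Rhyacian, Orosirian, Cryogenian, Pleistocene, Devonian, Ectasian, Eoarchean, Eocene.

Eoarchean → Rhyacian → Orosirian → Ectasian → Cryogenian → Devonian → Eocene → Pleistocene

Sorting by start age (descending Ma, since larger Ma = older): Eoarchean start 4031, Rhyacian start 2300, Orosirian start 2050, Ectasian start 1400, Cryogenian start 720, Devonian start 419.2, Eocene start 56, Pleistocene start 2.58.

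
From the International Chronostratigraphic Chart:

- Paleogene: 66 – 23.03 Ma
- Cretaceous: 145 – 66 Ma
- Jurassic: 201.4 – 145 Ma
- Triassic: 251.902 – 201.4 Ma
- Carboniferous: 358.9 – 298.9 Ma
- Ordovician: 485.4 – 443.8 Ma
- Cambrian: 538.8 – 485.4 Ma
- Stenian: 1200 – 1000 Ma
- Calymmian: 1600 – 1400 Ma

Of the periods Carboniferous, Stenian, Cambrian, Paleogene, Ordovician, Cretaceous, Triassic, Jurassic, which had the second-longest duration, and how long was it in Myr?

Start − end for each: Carboniferous 358.9 − 298.9 = 60; Stenian 1200 − 1000 = 200; Cambrian 538.8 − 485.4 = 53.4; Paleogene 66 − 23.03 = 42.97; Ordovician 485.4 − 443.8 = 41.6; Cretaceous 145 − 66 = 79; Triassic 251.902 − 201.4 = 50.502; Jurassic 201.4 − 145 = 56.4.
Ranking these from longest: Stenian > Cretaceous > Carboniferous > Jurassic > Cambrian > Triassic > Paleogene > Ordovician.
Position 2 in that ranking is Cretaceous, which lasted 79 Myr.

Cretaceous, 79 million years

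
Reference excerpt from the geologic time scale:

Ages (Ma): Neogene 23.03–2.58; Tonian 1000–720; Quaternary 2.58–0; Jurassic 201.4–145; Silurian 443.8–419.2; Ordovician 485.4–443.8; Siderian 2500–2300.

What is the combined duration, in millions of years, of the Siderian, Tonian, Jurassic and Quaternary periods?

Duration is start − end for each: (2500 − 2300) + (1000 − 720) + (201.4 − 145) + (2.58 − 0).
That is 200 + 280 + 56.4 + 2.58, which totals 538.98 million years.

538.98 million years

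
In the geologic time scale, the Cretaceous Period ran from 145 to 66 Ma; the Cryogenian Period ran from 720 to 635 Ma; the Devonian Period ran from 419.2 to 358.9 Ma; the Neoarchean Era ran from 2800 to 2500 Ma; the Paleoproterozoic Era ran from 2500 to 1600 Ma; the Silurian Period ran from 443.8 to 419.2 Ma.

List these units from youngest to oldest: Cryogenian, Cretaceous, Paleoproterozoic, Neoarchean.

The oldest of these is Neoarchean (starts 2800 Ma) and the youngest is Cretaceous (ends 66 Ma).
In between, by decreasing start age: Paleoproterozoic (2500), Cryogenian (720).
Listing youngest first means reversing that sequence.

Cretaceous, Cryogenian, Paleoproterozoic, Neoarchean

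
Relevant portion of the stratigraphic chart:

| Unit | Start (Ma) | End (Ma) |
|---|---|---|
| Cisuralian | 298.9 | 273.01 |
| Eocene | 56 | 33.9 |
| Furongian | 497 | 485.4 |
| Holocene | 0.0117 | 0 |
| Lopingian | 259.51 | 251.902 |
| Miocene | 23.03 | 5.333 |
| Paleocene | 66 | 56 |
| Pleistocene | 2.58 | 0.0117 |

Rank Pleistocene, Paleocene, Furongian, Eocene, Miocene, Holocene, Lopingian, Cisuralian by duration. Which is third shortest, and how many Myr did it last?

Lopingian, 7.608 million years

Durations: Pleistocene 2.5683; Paleocene 10; Furongian 11.6; Eocene 22.1; Miocene 17.697; Holocene 0.0117; Lopingian 7.608; Cisuralian 25.89 Myr.
Sorted shortest-first: Holocene (0.0117), Pleistocene (2.5683), Lopingian (7.608), Paleocene (10), Furongian (11.6), Miocene (17.697), Eocene (22.1), Cisuralian (25.89).
The third shortest is Lopingian at 7.608 Myr.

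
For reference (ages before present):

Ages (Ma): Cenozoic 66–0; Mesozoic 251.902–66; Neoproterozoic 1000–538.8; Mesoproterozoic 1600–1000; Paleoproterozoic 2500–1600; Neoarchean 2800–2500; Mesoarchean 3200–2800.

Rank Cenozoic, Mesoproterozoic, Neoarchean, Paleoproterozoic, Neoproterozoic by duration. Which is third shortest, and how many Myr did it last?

Neoproterozoic, 461.2 million years

Durations: Cenozoic 66; Mesoproterozoic 600; Neoarchean 300; Paleoproterozoic 900; Neoproterozoic 461.2 Myr.
Sorted shortest-first: Cenozoic (66), Neoarchean (300), Neoproterozoic (461.2), Mesoproterozoic (600), Paleoproterozoic (900).
The third shortest is Neoproterozoic at 461.2 Myr.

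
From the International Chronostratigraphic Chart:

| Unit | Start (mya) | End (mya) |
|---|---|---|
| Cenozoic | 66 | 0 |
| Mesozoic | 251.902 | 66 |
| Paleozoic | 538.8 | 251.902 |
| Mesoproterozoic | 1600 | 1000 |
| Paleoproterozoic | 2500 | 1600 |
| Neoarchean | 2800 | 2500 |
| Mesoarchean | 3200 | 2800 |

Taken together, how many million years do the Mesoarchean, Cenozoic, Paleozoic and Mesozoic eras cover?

938.8 million years

Duration is start − end for each: (3200 − 2800) + (66 − 0) + (538.8 − 251.902) + (251.902 − 66).
That is 400 + 66 + 286.898 + 185.902, which totals 938.8 million years.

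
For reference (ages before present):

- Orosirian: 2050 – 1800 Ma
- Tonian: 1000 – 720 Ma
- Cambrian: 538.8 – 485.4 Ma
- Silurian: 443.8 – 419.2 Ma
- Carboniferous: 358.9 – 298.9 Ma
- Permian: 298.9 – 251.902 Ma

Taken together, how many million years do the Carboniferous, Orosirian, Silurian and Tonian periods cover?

614.6 million years

Each duration: Carboniferous = 60; Orosirian = 250; Silurian = 24.6; Tonian = 280.
Sum: 60 + 250 + 24.6 + 280 = 614.6 Myr.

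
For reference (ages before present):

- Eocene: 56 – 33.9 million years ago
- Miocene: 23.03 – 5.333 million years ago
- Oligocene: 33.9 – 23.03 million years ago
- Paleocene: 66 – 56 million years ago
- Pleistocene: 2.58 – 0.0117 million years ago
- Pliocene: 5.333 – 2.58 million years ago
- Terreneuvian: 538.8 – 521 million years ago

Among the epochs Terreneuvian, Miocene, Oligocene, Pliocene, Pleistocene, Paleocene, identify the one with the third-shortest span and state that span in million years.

Start − end for each: Terreneuvian 538.8 − 521 = 17.8; Miocene 23.03 − 5.333 = 17.697; Oligocene 33.9 − 23.03 = 10.87; Pliocene 5.333 − 2.58 = 2.753; Pleistocene 2.58 − 0.0117 = 2.5683; Paleocene 66 − 56 = 10.
Ranking these from shortest: Pleistocene < Pliocene < Paleocene < Oligocene < Miocene < Terreneuvian.
Position 3 in that ranking is Paleocene, which lasted 10 Myr.

Paleocene, 10 million years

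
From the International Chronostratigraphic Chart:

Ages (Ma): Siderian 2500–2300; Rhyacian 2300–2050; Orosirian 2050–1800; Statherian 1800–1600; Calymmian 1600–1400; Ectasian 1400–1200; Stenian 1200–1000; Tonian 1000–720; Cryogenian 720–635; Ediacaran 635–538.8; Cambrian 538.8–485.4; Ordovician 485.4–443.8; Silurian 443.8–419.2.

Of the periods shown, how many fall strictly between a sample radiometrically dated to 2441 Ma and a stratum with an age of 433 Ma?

11

2441 Ma sits inside the Siderian (2500–2300) and 433 Ma inside the Silurian (443.8–419.2); neither of those is wholly between the two dates.
The listed periods lying completely between them are Rhyacian, Orosirian, Statherian, Calymmian, Ectasian, Stenian, Tonian, Cryogenian, Ediacaran, Cambrian, Ordovician — 11 in all.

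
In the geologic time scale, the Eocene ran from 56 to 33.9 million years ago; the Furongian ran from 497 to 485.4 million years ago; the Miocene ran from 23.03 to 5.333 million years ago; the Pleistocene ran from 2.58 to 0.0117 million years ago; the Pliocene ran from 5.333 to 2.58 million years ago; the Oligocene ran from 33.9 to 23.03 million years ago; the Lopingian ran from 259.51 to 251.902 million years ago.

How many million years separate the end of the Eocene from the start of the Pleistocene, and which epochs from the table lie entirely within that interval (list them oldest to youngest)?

31.32 million years; Oligocene, Miocene, Pliocene

End of Eocene = 33.9 Ma; start of Pleistocene = 2.58 Ma.
Gap = 33.9 − 2.58 = 31.32 Myr.
Epochs wholly inside 33.9–2.58 Ma: Oligocene (33.9–23.03), Miocene (23.03–5.333), Pliocene (5.333–2.58).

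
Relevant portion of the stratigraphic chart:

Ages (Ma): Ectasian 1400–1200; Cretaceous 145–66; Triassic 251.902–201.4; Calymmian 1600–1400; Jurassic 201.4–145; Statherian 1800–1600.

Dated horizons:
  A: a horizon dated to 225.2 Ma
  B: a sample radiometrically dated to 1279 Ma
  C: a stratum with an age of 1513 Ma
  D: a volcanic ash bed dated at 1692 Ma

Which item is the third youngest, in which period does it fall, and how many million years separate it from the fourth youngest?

Smaller Ma means younger, so youngest first: A 225.2 < B 1279 < C 1513 < D 1692.
Counting 3 along gives C (1513 Ma); the excerpt puts that inside the Calymmian, 1600–1400 Ma.
Next in line is D (1692 Ma), and 1692 − 1513 = 179 Myr.

C, in the Calymmian; 179 million years to D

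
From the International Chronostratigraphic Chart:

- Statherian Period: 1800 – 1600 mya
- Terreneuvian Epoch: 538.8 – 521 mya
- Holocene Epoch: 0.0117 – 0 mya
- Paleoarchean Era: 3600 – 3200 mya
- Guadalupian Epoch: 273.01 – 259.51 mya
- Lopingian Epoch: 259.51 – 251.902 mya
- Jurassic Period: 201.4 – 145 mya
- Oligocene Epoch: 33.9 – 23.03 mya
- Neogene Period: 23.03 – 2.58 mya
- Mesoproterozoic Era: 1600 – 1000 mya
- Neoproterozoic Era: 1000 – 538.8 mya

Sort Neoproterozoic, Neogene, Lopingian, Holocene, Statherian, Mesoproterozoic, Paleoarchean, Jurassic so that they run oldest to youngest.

Read off each span (Ma): Neoproterozoic 1000–538.8; Neogene 23.03–2.58; Lopingian 259.51–251.902; Holocene 0.0117–0; Statherian 1800–1600; Mesoproterozoic 1600–1000; Paleoarchean 3600–3200; Jurassic 201.4–145.
Larger Ma is older, so oldest→youngest is Paleoarchean, Statherian, Mesoproterozoic, Neoproterozoic, Lopingian, Jurassic, Neogene, Holocene.

Paleoarchean → Statherian → Mesoproterozoic → Neoproterozoic → Lopingian → Jurassic → Neogene → Holocene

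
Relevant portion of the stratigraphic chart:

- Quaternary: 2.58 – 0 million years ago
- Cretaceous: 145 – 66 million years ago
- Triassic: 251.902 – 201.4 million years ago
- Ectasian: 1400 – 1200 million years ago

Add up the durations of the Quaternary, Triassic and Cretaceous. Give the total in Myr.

132.082 million years

Duration is start − end for each: (2.58 − 0) + (251.902 − 201.4) + (145 − 66).
That is 2.58 + 50.502 + 79, which totals 132.082 million years.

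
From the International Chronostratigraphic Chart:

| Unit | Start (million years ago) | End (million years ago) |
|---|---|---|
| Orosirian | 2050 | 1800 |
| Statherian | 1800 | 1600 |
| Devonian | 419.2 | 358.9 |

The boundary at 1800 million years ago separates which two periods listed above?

Orosirian and Statherian

The Orosirian ends at 1800 million years ago and the Statherian begins at 1800 million years ago, so they share that boundary.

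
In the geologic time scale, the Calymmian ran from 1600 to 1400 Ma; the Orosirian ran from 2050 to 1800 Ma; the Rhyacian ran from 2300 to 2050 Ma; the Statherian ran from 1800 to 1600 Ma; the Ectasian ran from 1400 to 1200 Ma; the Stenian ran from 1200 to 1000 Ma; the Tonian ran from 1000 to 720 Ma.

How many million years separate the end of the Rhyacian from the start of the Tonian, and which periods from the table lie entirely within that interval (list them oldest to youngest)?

End of Rhyacian = 2050 Ma; start of Tonian = 1000 Ma.
Gap = 2050 − 1000 = 1050 Myr.
Periods wholly inside 2050–1000 Ma: Orosirian (2050–1800), Statherian (1800–1600), Calymmian (1600–1400), Ectasian (1400–1200), Stenian (1200–1000).

1050 million years; Orosirian, Statherian, Calymmian, Ectasian, Stenian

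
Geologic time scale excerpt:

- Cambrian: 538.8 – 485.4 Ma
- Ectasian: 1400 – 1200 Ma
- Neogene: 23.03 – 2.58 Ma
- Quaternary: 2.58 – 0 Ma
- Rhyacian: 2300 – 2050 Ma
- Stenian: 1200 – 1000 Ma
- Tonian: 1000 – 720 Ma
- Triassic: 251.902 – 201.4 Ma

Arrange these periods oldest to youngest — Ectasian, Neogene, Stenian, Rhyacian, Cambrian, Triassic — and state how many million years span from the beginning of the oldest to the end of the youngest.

Start ages (Ma): Rhyacian 2300, Ectasian 1400, Stenian 1200, Cambrian 538.8, Triassic 251.902, Neogene 23.03.
Ordered oldest to youngest: Rhyacian, Ectasian, Stenian, Cambrian, Triassic, Neogene.
Span = 2300 − 2.58 = 2297.42 Myr.

Rhyacian → Ectasian → Stenian → Cambrian → Triassic → Neogene; total span 2297.42 Myr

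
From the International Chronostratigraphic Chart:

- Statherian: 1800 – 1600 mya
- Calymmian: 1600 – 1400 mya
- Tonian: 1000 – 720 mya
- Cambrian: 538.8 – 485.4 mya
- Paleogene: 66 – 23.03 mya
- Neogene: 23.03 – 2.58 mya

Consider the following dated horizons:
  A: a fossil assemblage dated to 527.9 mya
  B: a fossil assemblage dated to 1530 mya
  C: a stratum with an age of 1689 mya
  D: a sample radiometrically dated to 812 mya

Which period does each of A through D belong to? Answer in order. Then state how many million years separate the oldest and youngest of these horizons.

A: 527.9 Ma lies in 538.8–485.4 Ma, so Cambrian.
B: 1530 Ma lies in 1600–1400 Ma, so Calymmian.
C: 1689 Ma lies in 1800–1600 Ma, so Statherian.
D: 812 Ma lies in 1000–720 Ma, so Tonian.
Oldest = 1689 Ma, youngest = 527.9 Ma → span 1161.1 Myr.

A — Cambrian; B — Calymmian; C — Statherian; D — Tonian; span 1161.1 million years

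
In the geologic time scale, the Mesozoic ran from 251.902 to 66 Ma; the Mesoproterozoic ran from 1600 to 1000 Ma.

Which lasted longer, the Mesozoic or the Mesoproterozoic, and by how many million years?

Mesoproterozoic, by 414.098 million years

Mesozoic: 251.902 − 66 = 185.902 Myr.
Mesoproterozoic: 1600 − 1000 = 600 Myr.
Difference: 600 − 185.902 = 414.098 Myr, so the Mesoproterozoic was longer.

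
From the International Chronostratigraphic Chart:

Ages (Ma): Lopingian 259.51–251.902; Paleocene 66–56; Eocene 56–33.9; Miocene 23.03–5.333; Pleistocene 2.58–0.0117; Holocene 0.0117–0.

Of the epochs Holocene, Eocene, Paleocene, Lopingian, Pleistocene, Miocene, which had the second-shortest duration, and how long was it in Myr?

Pleistocene, 2.5683 million years

Start − end for each: Holocene 0.0117 − 0 = 0.0117; Eocene 56 − 33.9 = 22.1; Paleocene 66 − 56 = 10; Lopingian 259.51 − 251.902 = 7.608; Pleistocene 2.58 − 0.0117 = 2.5683; Miocene 23.03 − 5.333 = 17.697.
Ranking these from shortest: Holocene < Pleistocene < Lopingian < Paleocene < Miocene < Eocene.
Position 2 in that ranking is Pleistocene, which lasted 2.5683 Myr.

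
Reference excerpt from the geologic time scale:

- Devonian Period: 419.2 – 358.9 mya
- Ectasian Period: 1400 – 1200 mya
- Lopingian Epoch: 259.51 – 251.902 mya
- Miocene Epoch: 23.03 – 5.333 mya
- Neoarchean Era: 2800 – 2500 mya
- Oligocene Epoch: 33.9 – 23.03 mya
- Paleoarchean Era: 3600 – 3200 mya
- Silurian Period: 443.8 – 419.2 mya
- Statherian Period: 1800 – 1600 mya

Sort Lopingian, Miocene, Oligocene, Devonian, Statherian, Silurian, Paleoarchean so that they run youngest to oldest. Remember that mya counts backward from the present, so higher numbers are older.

The oldest of these is Paleoarchean (starts 3600 Ma) and the youngest is Miocene (ends 5.333 Ma).
In between, by decreasing start age: Statherian (1800), Silurian (443.8), Devonian (419.2), Lopingian (259.51), Oligocene (33.9).
Listing youngest first means reversing that sequence.

Miocene, then Oligocene, then Lopingian, then Devonian, then Silurian, then Statherian, then Paleoarchean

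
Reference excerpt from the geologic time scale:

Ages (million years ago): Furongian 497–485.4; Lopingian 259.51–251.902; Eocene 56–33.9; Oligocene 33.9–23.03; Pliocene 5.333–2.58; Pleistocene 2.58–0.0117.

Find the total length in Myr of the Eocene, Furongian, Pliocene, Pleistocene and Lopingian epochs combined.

Duration is start − end for each: (56 − 33.9) + (497 − 485.4) + (5.333 − 2.58) + (2.58 − 0.0117) + (259.51 − 251.902).
That is 22.1 + 11.6 + 2.753 + 2.5683 + 7.608, which totals 46.6293 million years.

46.6293 million years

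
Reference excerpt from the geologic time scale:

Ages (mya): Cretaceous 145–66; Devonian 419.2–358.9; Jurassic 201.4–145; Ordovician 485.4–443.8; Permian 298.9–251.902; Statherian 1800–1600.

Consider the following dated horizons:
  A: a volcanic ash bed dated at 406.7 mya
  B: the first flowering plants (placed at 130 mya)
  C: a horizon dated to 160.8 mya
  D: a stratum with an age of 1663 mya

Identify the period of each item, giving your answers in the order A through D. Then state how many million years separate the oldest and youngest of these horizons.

A — Devonian; B — Cretaceous; C — Jurassic; D — Statherian; span 1533 million years

Match each age against the start–end ranges in the excerpt: A = 406.7 Ma → Devonian (419.2–358.9); B = 130 Ma → Cretaceous (145–66); C = 160.8 Ma → Jurassic (201.4–145); D = 1663 Ma → Statherian (1800–1600).
The largest age is 1663 Ma and the smallest is 130 Ma; their difference is 1533 Myr.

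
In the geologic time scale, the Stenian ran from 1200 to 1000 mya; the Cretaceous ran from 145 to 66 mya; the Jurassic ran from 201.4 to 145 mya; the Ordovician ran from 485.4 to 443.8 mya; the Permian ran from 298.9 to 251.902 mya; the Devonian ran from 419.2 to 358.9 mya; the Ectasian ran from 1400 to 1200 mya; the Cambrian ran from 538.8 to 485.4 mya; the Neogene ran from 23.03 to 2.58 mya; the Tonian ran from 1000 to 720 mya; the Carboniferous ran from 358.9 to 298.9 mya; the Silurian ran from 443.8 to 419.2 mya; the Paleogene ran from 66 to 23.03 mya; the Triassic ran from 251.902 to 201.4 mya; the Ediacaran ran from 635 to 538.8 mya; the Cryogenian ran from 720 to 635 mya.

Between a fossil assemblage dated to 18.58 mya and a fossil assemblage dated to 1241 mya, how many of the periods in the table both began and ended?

1241 Ma sits inside the Ectasian (1400–1200) and 18.58 Ma inside the Neogene (23.03–2.58); neither of those is wholly between the two dates.
The listed periods lying completely between them are Stenian, Tonian, Cryogenian, Ediacaran, Cambrian, Ordovician, Silurian, Devonian, Carboniferous, Permian, Triassic, Jurassic, Cretaceous, Paleogene — 14 in all.

14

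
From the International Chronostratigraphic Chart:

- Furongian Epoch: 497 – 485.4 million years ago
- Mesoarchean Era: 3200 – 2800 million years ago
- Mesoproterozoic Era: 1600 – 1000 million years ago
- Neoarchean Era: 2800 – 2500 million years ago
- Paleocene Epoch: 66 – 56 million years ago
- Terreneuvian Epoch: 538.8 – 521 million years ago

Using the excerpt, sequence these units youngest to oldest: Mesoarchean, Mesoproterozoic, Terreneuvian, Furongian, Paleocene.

Read off each span (Ma): Mesoarchean 3200–2800; Mesoproterozoic 1600–1000; Terreneuvian 538.8–521; Furongian 497–485.4; Paleocene 66–56.
Larger Ma is older, so oldest→youngest is Mesoarchean, Mesoproterozoic, Terreneuvian, Furongian, Paleocene; reverse it for youngest→oldest.

Paleocene, Furongian, Terreneuvian, Mesoproterozoic, Mesoarchean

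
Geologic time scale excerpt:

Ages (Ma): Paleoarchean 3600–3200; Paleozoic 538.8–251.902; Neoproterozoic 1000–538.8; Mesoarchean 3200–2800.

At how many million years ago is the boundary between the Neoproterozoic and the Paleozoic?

538.8 Ma

The Neoproterozoic ends and the Paleozoic begins at 538.8 Ma.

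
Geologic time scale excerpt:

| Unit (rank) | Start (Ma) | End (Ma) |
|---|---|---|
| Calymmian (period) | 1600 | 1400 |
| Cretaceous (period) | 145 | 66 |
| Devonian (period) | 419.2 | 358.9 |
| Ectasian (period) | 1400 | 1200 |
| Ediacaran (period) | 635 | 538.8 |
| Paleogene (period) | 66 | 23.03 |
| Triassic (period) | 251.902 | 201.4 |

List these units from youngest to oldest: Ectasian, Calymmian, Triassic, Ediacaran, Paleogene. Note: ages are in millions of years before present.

Paleogene → Triassic → Ediacaran → Ectasian → Calymmian

Read off each span (Ma): Ectasian 1400–1200; Calymmian 1600–1400; Triassic 251.902–201.4; Ediacaran 635–538.8; Paleogene 66–23.03.
Larger Ma is older, so oldest→youngest is Calymmian, Ectasian, Ediacaran, Triassic, Paleogene; reverse it for youngest→oldest.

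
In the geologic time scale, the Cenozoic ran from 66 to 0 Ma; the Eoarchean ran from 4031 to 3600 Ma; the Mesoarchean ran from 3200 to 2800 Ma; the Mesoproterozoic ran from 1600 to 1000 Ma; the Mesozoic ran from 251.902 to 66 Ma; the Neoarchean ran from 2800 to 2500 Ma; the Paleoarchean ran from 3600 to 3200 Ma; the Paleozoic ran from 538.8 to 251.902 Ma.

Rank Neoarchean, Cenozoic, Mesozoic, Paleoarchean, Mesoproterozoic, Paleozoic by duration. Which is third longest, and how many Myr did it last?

Durations: Neoarchean 300; Cenozoic 66; Mesozoic 185.902; Paleoarchean 400; Mesoproterozoic 600; Paleozoic 286.898 Myr.
Sorted longest-first: Mesoproterozoic (600), Paleoarchean (400), Neoarchean (300), Paleozoic (286.898), Mesozoic (185.902), Cenozoic (66).
The third longest is Neoarchean at 300 Myr.

Neoarchean, 300 million years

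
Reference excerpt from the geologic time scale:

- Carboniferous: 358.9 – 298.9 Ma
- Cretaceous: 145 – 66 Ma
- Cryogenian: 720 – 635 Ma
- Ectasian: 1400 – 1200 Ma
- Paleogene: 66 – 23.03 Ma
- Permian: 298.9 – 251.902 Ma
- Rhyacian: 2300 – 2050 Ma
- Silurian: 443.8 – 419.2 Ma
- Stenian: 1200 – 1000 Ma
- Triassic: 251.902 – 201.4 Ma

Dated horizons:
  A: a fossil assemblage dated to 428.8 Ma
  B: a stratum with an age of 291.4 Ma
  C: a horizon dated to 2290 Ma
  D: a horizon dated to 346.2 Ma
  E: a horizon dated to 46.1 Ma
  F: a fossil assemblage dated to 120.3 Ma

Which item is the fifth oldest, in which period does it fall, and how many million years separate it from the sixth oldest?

F, in the Cretaceous; 74.2 million years to E

Larger Ma means older, so oldest first: C 2290 > A 428.8 > D 346.2 > B 291.4 > F 120.3 > E 46.1.
Counting 5 along gives F (120.3 Ma); the excerpt puts that inside the Cretaceous, 145–66 Ma.
Next in line is E (46.1 Ma), and 120.3 − 46.1 = 74.2 Myr.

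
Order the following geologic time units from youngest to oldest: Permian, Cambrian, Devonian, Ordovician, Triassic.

Era membership (oldest first within each) — Paleozoic: Cambrian, Ordovician, Devonian, Permian; Mesozoic: Triassic. Paleozoic precedes Mesozoic, which precedes Cenozoic. Concatenating the groups in that era order and then reversing gives youngest to oldest.

Triassic, Permian, Devonian, Ordovician, Cambrian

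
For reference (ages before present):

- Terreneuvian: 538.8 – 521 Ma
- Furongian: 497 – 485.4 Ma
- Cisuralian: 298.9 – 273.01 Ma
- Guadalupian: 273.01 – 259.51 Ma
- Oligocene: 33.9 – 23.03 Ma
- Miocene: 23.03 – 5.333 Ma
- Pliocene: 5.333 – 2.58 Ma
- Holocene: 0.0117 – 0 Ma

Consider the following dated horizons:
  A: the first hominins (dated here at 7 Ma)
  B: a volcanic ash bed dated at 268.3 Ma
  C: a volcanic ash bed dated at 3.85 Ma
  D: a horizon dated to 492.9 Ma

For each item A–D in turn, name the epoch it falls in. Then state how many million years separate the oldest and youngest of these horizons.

Match each age against the start–end ranges in the excerpt: A = 7 Ma → Miocene (23.03–5.333); B = 268.3 Ma → Guadalupian (273.01–259.51); C = 3.85 Ma → Pliocene (5.333–2.58); D = 492.9 Ma → Furongian (497–485.4).
The largest age is 492.9 Ma and the smallest is 3.85 Ma; their difference is 489.05 Myr.

A — Miocene; B — Guadalupian; C — Pliocene; D — Furongian; span 489.05 million years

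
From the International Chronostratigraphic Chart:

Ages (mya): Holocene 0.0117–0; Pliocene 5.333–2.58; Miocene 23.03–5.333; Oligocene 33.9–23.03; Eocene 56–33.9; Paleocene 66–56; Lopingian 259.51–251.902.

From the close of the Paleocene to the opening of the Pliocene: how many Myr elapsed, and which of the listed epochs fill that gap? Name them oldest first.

50.667 million years; Eocene, Oligocene, Miocene

The Paleocene closes at 56 Ma and the Pliocene opens at 5.333 Ma, so the interval is 56 − 5.333 = 50.667 Myr.
An epoch fits inside if it starts at or after 56 Ma and ends at or before 5.333 Ma; oldest first that gives Eocene, Oligocene, Miocene.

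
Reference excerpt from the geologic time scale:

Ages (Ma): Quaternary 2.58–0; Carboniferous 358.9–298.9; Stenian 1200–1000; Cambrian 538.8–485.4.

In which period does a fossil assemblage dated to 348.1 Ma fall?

348.1 Ma lies between 358.9 and 298.9 Ma, so it falls in the Carboniferous.

Carboniferous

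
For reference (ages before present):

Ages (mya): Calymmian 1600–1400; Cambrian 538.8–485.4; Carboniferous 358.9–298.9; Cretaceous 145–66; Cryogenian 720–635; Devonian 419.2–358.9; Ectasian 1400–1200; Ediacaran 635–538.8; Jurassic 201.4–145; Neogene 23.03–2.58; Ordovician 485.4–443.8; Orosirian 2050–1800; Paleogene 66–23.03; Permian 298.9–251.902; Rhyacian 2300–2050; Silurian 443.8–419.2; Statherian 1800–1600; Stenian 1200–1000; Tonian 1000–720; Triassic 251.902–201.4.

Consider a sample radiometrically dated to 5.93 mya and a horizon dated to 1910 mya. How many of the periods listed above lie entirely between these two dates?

The older date is 1910 Ma and the younger is 5.93 Ma.
Periods with start < 1910 and end > 5.93 Ma: Statherian (1800–1600), Calymmian (1600–1400), Ectasian (1400–1200), Stenian (1200–1000), Tonian (1000–720), Cryogenian (720–635), Ediacaran (635–538.8), Cambrian (538.8–485.4), Ordovician (485.4–443.8), Silurian (443.8–419.2), Devonian (419.2–358.9), Carboniferous (358.9–298.9), Permian (298.9–251.902), Triassic (251.902–201.4), Jurassic (201.4–145), Cretaceous (145–66), Paleogene (66–23.03).
That is 17 complete periods.

17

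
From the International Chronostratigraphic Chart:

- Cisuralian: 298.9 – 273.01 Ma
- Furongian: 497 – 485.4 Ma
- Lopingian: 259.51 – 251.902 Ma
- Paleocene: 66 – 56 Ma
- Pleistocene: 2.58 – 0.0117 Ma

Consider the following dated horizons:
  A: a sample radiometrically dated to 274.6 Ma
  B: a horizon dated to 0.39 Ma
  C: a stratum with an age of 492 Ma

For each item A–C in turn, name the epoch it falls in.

A — Cisuralian; B — Pleistocene; C — Furongian

Match each age against the start–end ranges in the excerpt: A = 274.6 Ma → Cisuralian (298.9–273.01); B = 0.39 Ma → Pleistocene (2.58–0.0117); C = 492 Ma → Furongian (497–485.4).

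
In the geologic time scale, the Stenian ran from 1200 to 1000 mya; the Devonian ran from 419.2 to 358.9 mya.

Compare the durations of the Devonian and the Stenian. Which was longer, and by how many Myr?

Stenian, by 139.7 million years

Devonian: 419.2 − 358.9 = 60.3 Myr.
Stenian: 1200 − 1000 = 200 Myr.
Difference: 200 − 60.3 = 139.7 Myr, so the Stenian was longer.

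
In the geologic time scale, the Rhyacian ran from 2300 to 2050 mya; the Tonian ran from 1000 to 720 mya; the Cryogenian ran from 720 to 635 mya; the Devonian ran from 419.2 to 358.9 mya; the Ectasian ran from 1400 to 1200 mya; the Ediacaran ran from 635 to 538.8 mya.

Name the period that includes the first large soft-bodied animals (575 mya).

575 Ma lies between 635 and 538.8 Ma, so it falls in the Ediacaran.

Ediacaran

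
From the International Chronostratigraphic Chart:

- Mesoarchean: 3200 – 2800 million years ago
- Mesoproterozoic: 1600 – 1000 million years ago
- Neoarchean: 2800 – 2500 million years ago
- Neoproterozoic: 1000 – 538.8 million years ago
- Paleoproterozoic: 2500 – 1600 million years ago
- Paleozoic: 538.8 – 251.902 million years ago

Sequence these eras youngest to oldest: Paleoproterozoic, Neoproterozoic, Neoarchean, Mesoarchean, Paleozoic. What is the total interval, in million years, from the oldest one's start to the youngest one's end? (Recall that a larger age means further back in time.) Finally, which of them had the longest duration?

Paleozoic, Neoproterozoic, Paleoproterozoic, Neoarchean, Mesoarchean; total span 2948.098 Myr; longest is Paleoproterozoic

From the excerpt: Paleoproterozoic 2500–1600; Neoproterozoic 1000–538.8; Neoarchean 2800–2500; Mesoarchean 3200–2800; Paleozoic 538.8–251.902 (Ma).
Larger Ma is earlier, so the oldest is Mesoarchean and the youngest is Paleozoic; youngest to oldest: Paleozoic, Neoproterozoic, Paleoproterozoic, Neoarchean, Mesoarchean.
Oldest start 3200 minus youngest end 251.902 gives 2948.098 Myr overall.
Individual lengths (start − end): Paleozoic 286.898; Mesoarchean 400; Neoproterozoic 461.2; Paleoproterozoic 900; Neoarchean 300. The largest is Paleoproterozoic at 900 Myr.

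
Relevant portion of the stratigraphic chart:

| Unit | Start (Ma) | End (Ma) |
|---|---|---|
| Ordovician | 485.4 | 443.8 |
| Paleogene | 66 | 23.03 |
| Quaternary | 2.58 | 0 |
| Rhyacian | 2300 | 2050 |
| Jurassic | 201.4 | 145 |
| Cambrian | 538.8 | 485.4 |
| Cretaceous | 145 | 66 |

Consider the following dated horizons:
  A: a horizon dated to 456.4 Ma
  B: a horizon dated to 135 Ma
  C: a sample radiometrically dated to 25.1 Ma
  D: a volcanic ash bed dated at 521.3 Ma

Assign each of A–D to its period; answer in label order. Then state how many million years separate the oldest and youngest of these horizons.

Match each age against the start–end ranges in the excerpt: A = 456.4 Ma → Ordovician (485.4–443.8); B = 135 Ma → Cretaceous (145–66); C = 25.1 Ma → Paleogene (66–23.03); D = 521.3 Ma → Cambrian (538.8–485.4).
The largest age is 521.3 Ma and the smallest is 25.1 Ma; their difference is 496.2 Myr.

A — Ordovician; B — Cretaceous; C — Paleogene; D — Cambrian; span 496.2 million years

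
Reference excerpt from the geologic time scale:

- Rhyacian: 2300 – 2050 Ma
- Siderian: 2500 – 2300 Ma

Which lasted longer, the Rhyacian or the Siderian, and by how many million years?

Rhyacian: 2300 − 2050 = 250 Myr.
Siderian: 2500 − 2300 = 200 Myr.
Difference: 250 − 200 = 50 Myr, so the Rhyacian was longer.

Rhyacian, by 50 million years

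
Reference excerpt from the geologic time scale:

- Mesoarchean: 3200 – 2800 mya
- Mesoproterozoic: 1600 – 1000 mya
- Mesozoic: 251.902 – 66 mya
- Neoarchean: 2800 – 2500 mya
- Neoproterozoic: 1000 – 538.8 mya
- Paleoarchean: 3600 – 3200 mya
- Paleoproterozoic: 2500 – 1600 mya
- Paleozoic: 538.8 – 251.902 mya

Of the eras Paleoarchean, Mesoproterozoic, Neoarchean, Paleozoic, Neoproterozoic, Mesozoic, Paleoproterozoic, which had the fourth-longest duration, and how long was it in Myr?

Paleoarchean, 400 million years

Start − end for each: Paleoarchean 3600 − 3200 = 400; Mesoproterozoic 1600 − 1000 = 600; Neoarchean 2800 − 2500 = 300; Paleozoic 538.8 − 251.902 = 286.898; Neoproterozoic 1000 − 538.8 = 461.2; Mesozoic 251.902 − 66 = 185.902; Paleoproterozoic 2500 − 1600 = 900.
Ranking these from longest: Paleoproterozoic > Mesoproterozoic > Neoproterozoic > Paleoarchean > Neoarchean > Paleozoic > Mesozoic.
Position 4 in that ranking is Paleoarchean, which lasted 400 Myr.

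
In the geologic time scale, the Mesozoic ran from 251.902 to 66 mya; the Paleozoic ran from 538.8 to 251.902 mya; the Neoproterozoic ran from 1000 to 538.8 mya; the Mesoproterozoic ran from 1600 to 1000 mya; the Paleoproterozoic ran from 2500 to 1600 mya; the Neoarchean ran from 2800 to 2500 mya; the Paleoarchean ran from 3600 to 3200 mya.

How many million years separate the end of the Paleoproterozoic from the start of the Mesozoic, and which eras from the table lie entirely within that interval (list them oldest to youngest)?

1348.098 million years; Mesoproterozoic, Neoproterozoic, Paleozoic

End of Paleoproterozoic = 1600 Ma; start of Mesozoic = 251.902 Ma.
Gap = 1600 − 251.902 = 1348.098 Myr.
Eras wholly inside 1600–251.902 Ma: Mesoproterozoic (1600–1000), Neoproterozoic (1000–538.8), Paleozoic (538.8–251.902).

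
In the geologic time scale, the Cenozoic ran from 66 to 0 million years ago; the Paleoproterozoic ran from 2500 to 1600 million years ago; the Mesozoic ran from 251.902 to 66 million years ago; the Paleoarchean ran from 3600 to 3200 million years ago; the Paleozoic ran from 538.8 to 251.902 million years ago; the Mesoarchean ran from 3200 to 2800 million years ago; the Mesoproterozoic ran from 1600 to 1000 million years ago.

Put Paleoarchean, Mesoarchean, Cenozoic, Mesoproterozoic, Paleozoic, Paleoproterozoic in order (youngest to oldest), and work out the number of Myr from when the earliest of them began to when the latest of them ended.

Start ages (Ma): Paleoarchean 3600, Mesoarchean 3200, Paleoproterozoic 2500, Mesoproterozoic 1600, Paleozoic 538.8, Cenozoic 66.
Ordered youngest to oldest: Cenozoic, Paleozoic, Mesoproterozoic, Paleoproterozoic, Mesoarchean, Paleoarchean.
Span = 3600 − 0 = 3600 Myr.

Cenozoic, Paleozoic, Mesoproterozoic, Paleoproterozoic, Mesoarchean, Paleoarchean; total span 3600 Myr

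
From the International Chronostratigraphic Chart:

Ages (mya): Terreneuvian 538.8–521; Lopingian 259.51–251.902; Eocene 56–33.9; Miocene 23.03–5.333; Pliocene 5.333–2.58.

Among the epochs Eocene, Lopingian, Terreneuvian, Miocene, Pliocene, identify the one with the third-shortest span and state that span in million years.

Miocene, 17.697 million years

Start − end for each: Eocene 56 − 33.9 = 22.1; Lopingian 259.51 − 251.902 = 7.608; Terreneuvian 538.8 − 521 = 17.8; Miocene 23.03 − 5.333 = 17.697; Pliocene 5.333 − 2.58 = 2.753.
Ranking these from shortest: Pliocene < Lopingian < Miocene < Terreneuvian < Eocene.
Position 3 in that ranking is Miocene, which lasted 17.697 Myr.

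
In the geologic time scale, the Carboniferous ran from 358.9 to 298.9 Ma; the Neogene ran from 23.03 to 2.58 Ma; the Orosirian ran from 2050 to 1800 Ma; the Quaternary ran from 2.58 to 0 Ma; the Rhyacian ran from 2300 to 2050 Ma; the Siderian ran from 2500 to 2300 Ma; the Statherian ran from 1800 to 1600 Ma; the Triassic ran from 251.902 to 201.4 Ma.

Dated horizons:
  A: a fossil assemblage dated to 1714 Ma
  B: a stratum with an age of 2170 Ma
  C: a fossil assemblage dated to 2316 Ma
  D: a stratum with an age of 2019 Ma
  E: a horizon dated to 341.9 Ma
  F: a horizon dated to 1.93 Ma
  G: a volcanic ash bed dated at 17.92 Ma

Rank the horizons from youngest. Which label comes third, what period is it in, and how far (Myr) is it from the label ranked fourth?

Smaller Ma means younger, so youngest first: F 1.93 < G 17.92 < E 341.9 < A 1714 < D 2019 < B 2170 < C 2316.
Counting 3 along gives E (341.9 Ma); the excerpt puts that inside the Carboniferous, 358.9–298.9 Ma.
Next in line is A (1714 Ma), and 1714 − 341.9 = 1372.1 Myr.

E, in the Carboniferous; 1372.1 million years to A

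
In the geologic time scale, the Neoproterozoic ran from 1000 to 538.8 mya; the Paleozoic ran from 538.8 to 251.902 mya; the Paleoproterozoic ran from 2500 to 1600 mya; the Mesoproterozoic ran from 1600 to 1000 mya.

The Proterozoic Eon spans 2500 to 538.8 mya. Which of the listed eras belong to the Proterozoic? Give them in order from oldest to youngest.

Eras with both bounds inside 2500–538.8 Ma: Paleoproterozoic (2500–1600), Mesoproterozoic (1600–1000), Neoproterozoic (1000–538.8).

Paleoproterozoic, Mesoproterozoic, Neoproterozoic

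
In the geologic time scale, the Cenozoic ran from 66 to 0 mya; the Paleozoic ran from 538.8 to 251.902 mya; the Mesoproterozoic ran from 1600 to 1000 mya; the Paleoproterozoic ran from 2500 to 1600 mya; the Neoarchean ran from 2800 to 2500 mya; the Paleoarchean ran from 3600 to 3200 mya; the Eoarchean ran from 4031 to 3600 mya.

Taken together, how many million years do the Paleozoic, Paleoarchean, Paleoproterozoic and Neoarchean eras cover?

Each duration: Paleozoic = 286.898; Paleoarchean = 400; Paleoproterozoic = 900; Neoarchean = 300.
Sum: 286.898 + 400 + 900 + 300 = 1886.898 Myr.

1886.898 million years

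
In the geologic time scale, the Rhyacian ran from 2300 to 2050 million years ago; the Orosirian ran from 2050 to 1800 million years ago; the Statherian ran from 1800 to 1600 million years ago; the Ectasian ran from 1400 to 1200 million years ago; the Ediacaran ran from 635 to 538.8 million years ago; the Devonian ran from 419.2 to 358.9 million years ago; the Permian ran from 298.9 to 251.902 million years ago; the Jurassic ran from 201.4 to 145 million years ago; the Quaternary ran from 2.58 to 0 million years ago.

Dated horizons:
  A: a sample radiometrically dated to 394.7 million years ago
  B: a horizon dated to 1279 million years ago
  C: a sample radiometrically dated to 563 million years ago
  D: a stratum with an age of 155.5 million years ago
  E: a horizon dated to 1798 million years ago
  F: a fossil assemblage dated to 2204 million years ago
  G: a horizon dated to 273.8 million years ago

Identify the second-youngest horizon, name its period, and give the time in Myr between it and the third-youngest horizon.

G, in the Permian; 120.9 million years to A

Sorted youngest-first by Ma: D (155.5), G (273.8), A (394.7), C (563), B (1279), E (1798), F (2204).
The second youngest is G at 273.8 Ma, which lies in 298.9–251.902 Ma: the Permian.
The third youngest is A at 394.7 Ma; separation = |273.8 − 394.7| = 120.9 Myr.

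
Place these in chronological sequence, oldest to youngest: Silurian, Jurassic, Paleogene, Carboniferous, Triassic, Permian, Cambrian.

Cambrian, Silurian, Carboniferous, Permian, Triassic, Jurassic, Paleogene

Era membership (oldest first within each) — Paleozoic: Cambrian, Silurian, Carboniferous, Permian; Mesozoic: Triassic, Jurassic; Cenozoic: Paleogene. Paleozoic precedes Mesozoic, which precedes Cenozoic. Concatenating the groups in that era order gives oldest to youngest directly.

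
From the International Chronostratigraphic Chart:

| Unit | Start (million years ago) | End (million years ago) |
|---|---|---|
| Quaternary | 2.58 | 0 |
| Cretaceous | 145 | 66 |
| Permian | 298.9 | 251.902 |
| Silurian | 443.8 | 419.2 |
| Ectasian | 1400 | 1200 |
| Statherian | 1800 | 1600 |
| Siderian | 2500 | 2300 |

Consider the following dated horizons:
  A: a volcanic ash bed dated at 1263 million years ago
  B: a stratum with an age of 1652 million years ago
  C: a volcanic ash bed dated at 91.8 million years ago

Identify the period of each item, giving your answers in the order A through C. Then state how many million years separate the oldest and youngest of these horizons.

A — Ectasian; B — Statherian; C — Cretaceous; span 1560.2 million years

Match each age against the start–end ranges in the excerpt: A = 1263 Ma → Ectasian (1400–1200); B = 1652 Ma → Statherian (1800–1600); C = 91.8 Ma → Cretaceous (145–66).
The largest age is 1652 Ma and the smallest is 91.8 Ma; their difference is 1560.2 Myr.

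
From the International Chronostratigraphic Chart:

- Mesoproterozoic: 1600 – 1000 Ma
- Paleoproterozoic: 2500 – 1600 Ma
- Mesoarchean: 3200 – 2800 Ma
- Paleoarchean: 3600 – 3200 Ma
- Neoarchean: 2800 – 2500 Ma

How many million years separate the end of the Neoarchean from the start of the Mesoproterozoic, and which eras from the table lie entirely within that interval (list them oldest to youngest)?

End of Neoarchean = 2500 Ma; start of Mesoproterozoic = 1600 Ma.
Gap = 2500 − 1600 = 900 Myr.
Eras wholly inside 2500–1600 Ma: Paleoproterozoic (2500–1600).

900 million years; Paleoproterozoic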